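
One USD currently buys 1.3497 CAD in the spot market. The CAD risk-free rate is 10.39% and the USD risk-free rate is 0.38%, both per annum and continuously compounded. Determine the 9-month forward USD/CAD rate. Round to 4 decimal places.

F = S·e^((r_CAD − r_USD)T) = 1.3497 · e^((0.1039 − 0.0038) × 9/12)
= 1.3497 · e^0.075075 = 1.3497 × 1.077965
F = 1.4549 CAD per USD

1.4549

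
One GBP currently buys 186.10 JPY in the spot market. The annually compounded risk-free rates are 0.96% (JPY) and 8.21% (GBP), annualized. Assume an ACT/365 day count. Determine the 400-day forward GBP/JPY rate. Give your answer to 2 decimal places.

172.48

By covered interest parity, F = S · (1+r_JPY)^T / (1+r_GBP)^T
= 186.10 × 1.010525 / 1.090318 = 186.10 × 0.926817
F = 172.48 JPY per GBP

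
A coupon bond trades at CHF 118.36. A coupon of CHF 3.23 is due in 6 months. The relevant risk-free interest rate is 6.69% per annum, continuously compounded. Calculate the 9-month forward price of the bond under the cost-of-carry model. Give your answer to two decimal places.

PV(coupons) I = 3.23·e^(−0.0669·6/12)
I = 3.1237
F = (S − I)·e^(rT) = (118.36 − 3.1237) · e^(0.0669·9/12)
= 115.2363 · e^0.050175 = 115.2363 × 1.051455 = CHF 121.17

CHF 121.17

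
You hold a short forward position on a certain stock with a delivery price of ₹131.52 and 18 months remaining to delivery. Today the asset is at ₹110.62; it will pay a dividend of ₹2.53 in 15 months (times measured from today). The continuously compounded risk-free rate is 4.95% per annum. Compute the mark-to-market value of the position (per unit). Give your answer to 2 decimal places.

PV(remaining dividends) I = 2.53·e^(−0.0495·15/12) = 2.3782
Current forward F = (S − I)·e^(rT) = (110.62 − 2.3782)·e^(0.0495·18/12) = 108.2418 × 1.077076 = 116.5846
Value (long) = (F − K)·e^(−rT) = (116.5846 − 131.52) × 0.928440 = -13.8666
Short position value = −(long value) = ₹13.87

₹13.87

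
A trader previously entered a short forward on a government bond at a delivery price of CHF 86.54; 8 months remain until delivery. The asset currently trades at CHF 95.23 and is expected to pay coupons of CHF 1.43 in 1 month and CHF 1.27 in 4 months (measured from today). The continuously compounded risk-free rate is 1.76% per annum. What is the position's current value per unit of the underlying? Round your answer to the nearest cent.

-CHF 7.01

PV(remaining coupons) I = 1.43·e^(−0.0176·1/12) + 1.27·e^(−0.0176·4/12) = 2.6905
Current forward F = (S − I)·e^(rT) = (95.23 − 2.6905)·e^(0.0176·8/12) = 92.5395 × 1.011802 = 93.6317
Value (long) = (F − K)·e^(−rT) = (93.6317 − 86.54) × 0.988335 = 7.0090
Short position value = −(long value) = -CHF 7.01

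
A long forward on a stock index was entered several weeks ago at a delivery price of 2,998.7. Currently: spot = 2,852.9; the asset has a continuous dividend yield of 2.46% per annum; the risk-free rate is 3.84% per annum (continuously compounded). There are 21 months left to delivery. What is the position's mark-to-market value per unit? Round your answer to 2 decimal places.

-71.12

Current fair forward for the remaining 21 months: F = S·e^((r − q)·T), (r − q) = 0.0384 − 0.0246 = 0.0138
F = 2852.9 · e^(0.0138 × 21/12) = 2852.9 × 1.02444397 = 2922.6362
Value of long forward = (F − K)·e^(−rT) = (2922.6362 − 2998.7) · e^(−0.0384·21/12)
= -76.0638 × 0.93500818 = -71.12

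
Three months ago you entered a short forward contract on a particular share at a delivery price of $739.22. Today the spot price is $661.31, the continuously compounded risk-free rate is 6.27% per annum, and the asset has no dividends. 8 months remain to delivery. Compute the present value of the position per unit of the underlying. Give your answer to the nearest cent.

Current fair forward for the remaining 8 months: F = S·e^(r·T), r = 0.0627
F = 661.31 · e^(0.0627 × 8/12) = 661.31 × 1.042686 = 689.5387
Value of long forward = (F − K)·e^(−rT) = (689.5387 − 739.22) · e^(−0.0627·8/12)
= -49.6813 × 0.959062 = -47.65
Short position value = −(long value) = $47.65

$47.65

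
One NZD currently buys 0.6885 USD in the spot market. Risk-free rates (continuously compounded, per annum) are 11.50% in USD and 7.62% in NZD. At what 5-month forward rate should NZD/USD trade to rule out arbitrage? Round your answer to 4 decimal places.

F = S·e^((r_USD − r_NZD)T) = 0.6885 · e^((0.1150 − 0.0762) × 5/12)
= 0.6885 · e^0.016167 = 0.6885 × 1.016298
F = 0.6997 USD per NZD

0.6997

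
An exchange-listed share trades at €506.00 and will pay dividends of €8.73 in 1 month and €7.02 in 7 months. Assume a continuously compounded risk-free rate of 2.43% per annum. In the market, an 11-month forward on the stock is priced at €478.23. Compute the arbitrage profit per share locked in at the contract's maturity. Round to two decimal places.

€23.18 per share

PV(dividends) I = 8.73·e^(−0.0243·1/12) + 7.02·e^(−0.0243·7/12) = 15.6335
Fair forward F* = (S − I)·e^(rT) = (506.00 − 15.6335)·e^0.022275 = 490.3665 × 1.022525 = 501.4120
Market €478.23 < fair 501.4120: forward underpriced → reverse cash-and-carry (short the stock, invest proceeds at r, pay the dividends, go long the forward).
Profit at T = |F_mkt − F*| = |478.23 − 501.4120| = €23.18 per share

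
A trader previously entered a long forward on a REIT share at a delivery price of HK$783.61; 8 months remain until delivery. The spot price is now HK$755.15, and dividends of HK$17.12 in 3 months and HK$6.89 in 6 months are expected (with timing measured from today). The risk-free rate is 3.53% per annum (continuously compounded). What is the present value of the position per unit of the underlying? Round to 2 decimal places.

-HK$33.97

PV(remaining dividends) I = 17.12·e^(−0.0353·3/12) + 6.89·e^(−0.0353·6/12) = 23.7390
Current forward F = (S − I)·e^(rT) = (755.15 − 23.7390)·e^(0.0353·8/12) = 731.4110 × 1.023812 = 748.8274
Value (long) = (F − K)·e^(−rT) = (748.8274 − 783.61) × 0.976741 = -33.9736
Value = -HK$33.97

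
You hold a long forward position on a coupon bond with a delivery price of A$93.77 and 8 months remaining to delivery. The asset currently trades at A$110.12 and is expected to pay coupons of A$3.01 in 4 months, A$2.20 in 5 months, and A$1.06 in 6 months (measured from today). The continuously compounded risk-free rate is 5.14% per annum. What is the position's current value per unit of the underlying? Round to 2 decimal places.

PV(remaining coupons) I = 3.01·e^(−0.0514·4/12) + 2.20·e^(−0.0514·5/12) + 1.06·e^(−0.0514·6/12) = 6.1454
Current forward F = (S − I)·e^(rT) = (110.12 − 6.1454)·e^(0.0514·8/12) = 103.9746 × 1.034861 = 107.5993
Value (long) = (F − K)·e^(−rT) = (107.5993 − 93.77) × 0.966314 = 13.3634
Value = A$13.36

A$13.36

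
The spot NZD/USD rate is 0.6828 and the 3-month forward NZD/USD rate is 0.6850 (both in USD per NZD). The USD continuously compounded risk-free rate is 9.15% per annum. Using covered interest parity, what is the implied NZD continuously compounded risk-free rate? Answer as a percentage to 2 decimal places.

F = S·e^((r_USD − r_NZD)T) ⇒ r_NZD = r_USD − ln(F/S)/T
ln(0.6850/0.6828) = 0.003217; /(3/12) = 0.012868
r_NZD = 0.0915 − 0.012868 = 0.078632
r_NZD = 7.86%

7.86%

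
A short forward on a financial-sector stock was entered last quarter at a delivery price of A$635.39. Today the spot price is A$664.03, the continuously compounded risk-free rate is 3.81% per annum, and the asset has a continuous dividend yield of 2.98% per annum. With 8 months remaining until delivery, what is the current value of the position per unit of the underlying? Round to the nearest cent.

Current fair forward for the remaining 8 months: F = S·e^((r − q)·T), (r − q) = 0.0381 − 0.0298 = 0.0083
F = 664.03 · e^(0.0083 × 8/12) = 664.03 × 1.005549 = 667.7147
Value of long forward = (F − K)·e^(−rT) = (667.7147 − 635.39) · e^(−0.0381·8/12)
= 32.3247 × 0.974920 = 31.51
Short position value = −(long value) = -A$31.51

-A$31.51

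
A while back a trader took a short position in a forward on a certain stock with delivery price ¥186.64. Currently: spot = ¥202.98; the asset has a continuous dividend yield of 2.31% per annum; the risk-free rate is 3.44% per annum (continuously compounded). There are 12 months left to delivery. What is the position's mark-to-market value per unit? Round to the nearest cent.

-¥18.02

Current fair forward for the remaining 12 months: F = S·e^((r − q)·T), (r − q) = 0.0344 − 0.0231 = 0.0113
F = 202.98 · e^(0.0113 × 12/12) = 202.98 × 1.011364 = 205.2867
Value of long forward = (F − K)·e^(−rT) = (205.2867 − 186.64) · e^(−0.0344·12/12)
= 18.6467 × 0.966185 = 18.02
Short position value = −(long value) = -¥18.02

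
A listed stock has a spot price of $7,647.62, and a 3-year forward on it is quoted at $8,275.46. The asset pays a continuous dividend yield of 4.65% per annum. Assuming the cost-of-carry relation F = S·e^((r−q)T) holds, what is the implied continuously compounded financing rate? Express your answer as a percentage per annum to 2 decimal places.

From F = S·e^((r−q)T): (r − q) = ln(F/S)/T
ln(8275.46/7647.62) = ln(1.082096) = 0.078900
(r − q) = 0.078900 / (3) = 0.026300
r = ln(F/S)/T + q = 0.026300 + 0.0465 = 0.072800
r = 7.28%

7.28%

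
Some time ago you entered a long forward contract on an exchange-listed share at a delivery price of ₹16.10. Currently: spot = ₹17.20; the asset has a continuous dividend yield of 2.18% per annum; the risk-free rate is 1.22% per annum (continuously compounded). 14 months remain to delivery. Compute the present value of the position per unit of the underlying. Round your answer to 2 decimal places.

Current fair forward for the remaining 14 months: F = S·e^((r − q)·T), (r − q) = 0.0122 − 0.0218 = -0.0096
F = 17.20 · e^(-0.0096 × 14/12) = 17.20 × 0.988862 = 17.0084
Value of long forward = (F − K)·e^(−rT) = (17.0084 − 16.10) · e^(−0.0122·14/12)
= 0.9084 × 0.985867 = 0.90

₹0.90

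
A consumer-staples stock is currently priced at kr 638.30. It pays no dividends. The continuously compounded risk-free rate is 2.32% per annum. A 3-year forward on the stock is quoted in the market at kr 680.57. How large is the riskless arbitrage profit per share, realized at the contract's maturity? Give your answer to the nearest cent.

Fair forward: F* = S·e^(carry·T), with carry = r = 0.0232
F* = 638.30 · e^(0.0232 × 3) = 638.30 · e^0.069600 = 638.30 × 1.072079 = kr 684.3080
Market kr 680.57 < fair kr 684.3080: forward underpriced → reverse cash-and-carry (short spot, go long the forward).
At maturity, profit = |F_mkt − F*| = |680.57 − 684.3080| = kr 3.74 per share

kr 3.74 per share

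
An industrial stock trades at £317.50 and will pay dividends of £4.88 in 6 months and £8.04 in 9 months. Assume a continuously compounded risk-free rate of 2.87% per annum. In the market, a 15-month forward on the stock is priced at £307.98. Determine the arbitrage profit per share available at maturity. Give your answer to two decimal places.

£7.97 per share

PV(dividends) I = 4.88·e^(−0.0287·6/12) + 8.04·e^(−0.0287·9/12) = 12.6793
Fair forward F* = (S − I)·e^(rT) = (317.50 − 12.6793)·e^0.035875 = 304.8207 × 1.036526 = 315.9546
Market £307.98 < fair 315.9546: forward underpriced → reverse cash-and-carry (short the stock, invest proceeds at r, pay the dividends, go long the forward).
Profit at T = |F_mkt − F*| = |307.98 − 315.9546| = £7.97 per share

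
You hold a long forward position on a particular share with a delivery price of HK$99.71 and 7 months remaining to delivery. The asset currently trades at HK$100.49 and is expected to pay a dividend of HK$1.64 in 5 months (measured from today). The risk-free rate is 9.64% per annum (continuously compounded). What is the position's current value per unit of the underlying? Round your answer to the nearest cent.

PV(remaining dividends) I = 1.64·e^(−0.0964·5/12) = 1.5754
Current forward F = (S − I)·e^(rT) = (100.49 − 1.5754)·e^(0.0964·7/12) = 98.9146 × 1.057844 = 104.6362
Value (long) = (F − K)·e^(−rT) = (104.6362 − 99.71) × 0.945319 = 4.6568
Value = HK$4.66

HK$4.66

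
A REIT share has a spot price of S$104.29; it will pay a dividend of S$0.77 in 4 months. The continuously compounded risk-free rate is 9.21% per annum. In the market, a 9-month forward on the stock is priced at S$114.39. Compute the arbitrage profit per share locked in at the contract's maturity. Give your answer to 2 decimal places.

PV(dividends) I = 0.77·e^(−0.0921·4/12) = 0.7467
Fair forward F* = (S − I)·e^(rT) = (104.29 − 0.7467)·e^0.069075 = 103.5433 × 1.071517 = 110.9484
Market S$114.39 > fair 110.9484: forward overpriced → cash-and-carry (borrow at r, buy the stock and collect the dividends, short the forward).
Profit at T = |F_mkt − F*| = |114.39 − 110.9484| = S$3.44 per share

S$3.44 per share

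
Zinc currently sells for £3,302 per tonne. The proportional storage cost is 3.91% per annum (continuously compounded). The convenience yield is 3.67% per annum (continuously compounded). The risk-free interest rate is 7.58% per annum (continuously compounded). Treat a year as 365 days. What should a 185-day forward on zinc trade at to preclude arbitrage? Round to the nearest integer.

£3,436 per tonne

Net carry = r + u − y = 0.0758 + 0.0391 − 0.0367 = 0.0782
F = S·e^((r+u−y)T) = 3302 · e^(0.0782 × 185/365) = 3302 · e^0.039636
= 3302 × 1.040432 = £3,436 per tonne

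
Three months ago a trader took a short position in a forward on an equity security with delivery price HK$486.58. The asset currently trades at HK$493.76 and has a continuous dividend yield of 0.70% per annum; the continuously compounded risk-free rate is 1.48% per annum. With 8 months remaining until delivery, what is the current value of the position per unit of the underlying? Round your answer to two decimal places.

-HK$9.66

Current fair forward for the remaining 8 months: F = S·e^((r − q)·T), (r − q) = 0.0148 − 0.0070 = 0.0078
F = 493.76 · e^(0.0078 × 8/12) = 493.76 × 1.005214 = 496.3345
Value of long forward = (F − K)·e^(−rT) = (496.3345 − 486.58) · e^(−0.0148·8/12)
= 9.7545 × 0.990182 = 9.66
Short position value = −(long value) = -HK$9.66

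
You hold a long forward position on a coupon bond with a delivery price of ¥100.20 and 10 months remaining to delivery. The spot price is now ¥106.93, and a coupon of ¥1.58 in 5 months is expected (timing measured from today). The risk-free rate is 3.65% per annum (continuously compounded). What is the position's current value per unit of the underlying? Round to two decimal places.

PV(remaining coupons) I = 1.58·e^(−0.0365·5/12) = 1.5562
Current forward F = (S − I)·e^(rT) = (106.93 − 1.5562)·e^(0.0365·10/12) = 105.3738 × 1.030884 = 108.6282
Value (long) = (F − K)·e^(−rT) = (108.6282 − 100.20) × 0.970041 = 8.1757
Value = ¥8.18

¥8.18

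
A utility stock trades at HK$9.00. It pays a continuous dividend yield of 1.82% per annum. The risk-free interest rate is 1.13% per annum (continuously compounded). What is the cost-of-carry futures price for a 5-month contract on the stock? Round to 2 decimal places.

F = S·e^((r − q)T) = 9.00 · e^((0.0113 − 0.0182) × 5/12)
= 9.00 · e^-0.002875 = 9.00 × 0.997129
F = HK$8.97

HK$8.97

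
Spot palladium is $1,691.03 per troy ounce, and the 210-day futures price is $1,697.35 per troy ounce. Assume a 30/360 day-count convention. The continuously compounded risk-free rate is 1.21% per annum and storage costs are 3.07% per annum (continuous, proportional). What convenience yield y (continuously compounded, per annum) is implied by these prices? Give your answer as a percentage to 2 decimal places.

3.64%

F = S·e^((r+u−y)T) ⇒ (r+u−y) = ln(F/S)/T
ln(1697.35/1691.03) = 0.003730; /T ⇒ 0.006394
y = r + u − ln(F/S)/T = 0.0121 + 0.0307 − 0.006394 = 0.036406
y = 3.64%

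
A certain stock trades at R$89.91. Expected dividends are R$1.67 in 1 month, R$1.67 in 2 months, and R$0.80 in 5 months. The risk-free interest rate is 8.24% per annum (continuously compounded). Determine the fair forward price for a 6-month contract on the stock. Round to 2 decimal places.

R$89.44

PV(dividends) I = 1.67·e^(−0.0824·1/12) + 1.67·e^(−0.0824·2/12) + 0.80·e^(−0.0824·5/12)
I = 1.6586 + 1.6472 + 0.7730 = 4.0788
F = (S − I)·e^(rT) = (89.91 − 4.0788) · e^(0.0824·6/12)
= 85.8312 · e^0.041200 = 85.8312 × 1.042060 = R$89.44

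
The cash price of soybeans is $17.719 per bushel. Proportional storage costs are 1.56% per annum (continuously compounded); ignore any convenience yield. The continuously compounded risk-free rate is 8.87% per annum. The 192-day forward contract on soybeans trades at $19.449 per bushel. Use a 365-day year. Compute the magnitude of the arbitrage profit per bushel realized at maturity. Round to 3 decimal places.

Fair forward: F* = S·e^(carry·T), with carry = (r + u) = 0.0887 + 0.0156 = 0.1043
F* = 17.719 · e^(0.1043 × 192/365) = 17.719 · e^0.054865 = 17.719 × 1.056398 = $18.7183
Market $19.449 > fair $18.7183: forward overpriced → cash-and-carry (buy spot, short the forward).
At maturity, profit = |F_mkt − F*| = |19.449 − 18.7183| = $0.731 per bushel

$0.731 per bushel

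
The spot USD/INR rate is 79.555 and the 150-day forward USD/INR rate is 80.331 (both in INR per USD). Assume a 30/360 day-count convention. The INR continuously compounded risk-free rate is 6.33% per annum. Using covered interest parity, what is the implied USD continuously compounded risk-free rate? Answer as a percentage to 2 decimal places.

F = S·e^((r_INR − r_USD)T) ⇒ r_USD = r_INR − ln(F/S)/T
ln(80.331/79.555) = 0.009707; /(150/360) = 0.023297
r_USD = 0.0633 − 0.023297 = 0.040003
r_USD = 4.00%

4.00%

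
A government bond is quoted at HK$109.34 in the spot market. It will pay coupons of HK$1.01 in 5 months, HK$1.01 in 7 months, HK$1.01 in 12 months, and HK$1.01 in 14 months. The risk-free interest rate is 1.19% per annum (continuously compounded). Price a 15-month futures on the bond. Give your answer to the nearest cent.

PV(coupons) I = 1.01·e^(−0.0119·5/12) + 1.01·e^(−0.0119·7/12) + 1.01·e^(−0.0119·12/12) + 1.01·e^(−0.0119·14/12)
I = 1.0050 + 1.0030 + 0.9981 + 0.9961 = 4.0022
F = (S − I)·e^(rT) = (109.34 − 4.0022) · e^(0.0119·15/12)
= 105.3378 · e^0.014875 = 105.3378 × 1.014986 = HK$106.92

HK$106.92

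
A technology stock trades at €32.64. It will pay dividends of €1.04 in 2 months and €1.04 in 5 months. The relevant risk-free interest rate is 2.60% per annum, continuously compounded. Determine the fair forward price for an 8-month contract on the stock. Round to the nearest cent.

PV(dividends) I = 1.04·e^(−0.0260·2/12) + 1.04·e^(−0.0260·5/12)
I = 1.0355 + 1.0288 = 2.0643
F = (S − I)·e^(rT) = (32.64 − 2.0643) · e^(0.0260·8/12)
= 30.5757 · e^0.017333 = 30.5757 × 1.017484 = €31.11

€31.11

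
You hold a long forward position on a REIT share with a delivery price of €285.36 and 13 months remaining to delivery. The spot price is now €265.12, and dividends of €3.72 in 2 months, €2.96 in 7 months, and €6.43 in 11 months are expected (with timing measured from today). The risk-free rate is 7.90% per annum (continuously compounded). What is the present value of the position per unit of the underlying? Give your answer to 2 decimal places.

-€9.31

PV(remaining dividends) I = 3.72·e^(−0.0790·2/12) + 2.96·e^(−0.0790·7/12) + 6.43·e^(−0.0790·11/12) = 12.4789
Current forward F = (S − I)·e^(rT) = (265.12 − 12.4789)·e^(0.0790·13/12) = 252.6411 × 1.089352 = 275.2151
Value (long) = (F − K)·e^(−rT) = (275.2151 − 285.36) × 0.917977 = -9.3128
Value = -€9.31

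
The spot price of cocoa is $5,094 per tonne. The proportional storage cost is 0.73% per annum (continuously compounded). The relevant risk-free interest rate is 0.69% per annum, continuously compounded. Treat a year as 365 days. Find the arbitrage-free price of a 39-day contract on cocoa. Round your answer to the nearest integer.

$5,102 per tonne

Net carry = r + u − y = 0.0069 + 0.0073 − 0.0000 = 0.0142
F = S·e^((r+u−y)T) = 5094 · e^(0.0142 × 39/365) = 5094 · e^0.001517
= 5094 × 1.001518 = $5,102 per tonne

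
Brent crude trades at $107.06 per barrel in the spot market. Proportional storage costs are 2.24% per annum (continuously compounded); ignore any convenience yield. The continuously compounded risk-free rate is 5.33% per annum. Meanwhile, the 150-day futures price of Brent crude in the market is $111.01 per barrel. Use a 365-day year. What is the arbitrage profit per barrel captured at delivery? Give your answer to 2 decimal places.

$0.57 per barrel

Fair futures: F* = S·e^(carry·T), with carry = (r + u) = 0.0533 + 0.0224 = 0.0757
F* = 107.06 · e^(0.0757 × 150/365) = 107.06 · e^0.031110 = 107.06 × 1.031599 = $110.4430
Market $111.01 > fair $110.4430: forward overpriced → cash-and-carry (buy spot, short the forward).
At maturity, profit = |F_mkt − F*| = |111.01 − 110.4430| = $0.57 per barrel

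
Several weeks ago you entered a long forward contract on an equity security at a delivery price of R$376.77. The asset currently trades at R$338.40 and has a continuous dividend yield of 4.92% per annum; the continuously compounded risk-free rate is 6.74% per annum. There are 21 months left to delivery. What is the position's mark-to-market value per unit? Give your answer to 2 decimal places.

-R$24.37

Current fair forward for the remaining 21 months: F = S·e^((r − q)·T), (r − q) = 0.0674 − 0.0492 = 0.0182
F = 338.40 · e^(0.0182 × 21/12) = 338.40 × 1.032363 = 349.3516
Value of long forward = (F − K)·e^(−rT) = (349.3516 − 376.77) · e^(−0.0674·21/12)
= -27.4184 × 0.888740 = -24.37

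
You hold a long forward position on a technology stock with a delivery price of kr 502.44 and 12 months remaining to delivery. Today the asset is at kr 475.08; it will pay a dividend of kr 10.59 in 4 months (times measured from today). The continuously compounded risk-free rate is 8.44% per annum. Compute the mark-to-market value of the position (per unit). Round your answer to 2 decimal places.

PV(remaining dividends) I = 10.59·e^(−0.0844·4/12) = 10.2962
Current forward F = (S − I)·e^(rT) = (475.08 − 10.2962)·e^(0.0844·12/12) = 464.7838 × 1.088064 = 505.7145
Value (long) = (F − K)·e^(−rT) = (505.7145 − 502.44) × 0.919064 = 3.0095
Value = kr 3.01

kr 3.01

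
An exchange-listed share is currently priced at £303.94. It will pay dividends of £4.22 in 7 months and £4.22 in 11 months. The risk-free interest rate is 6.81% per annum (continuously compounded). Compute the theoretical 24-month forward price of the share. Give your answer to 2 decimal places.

£339.10

PV(dividends) I = 4.22·e^(−0.0681·7/12) + 4.22·e^(−0.0681·11/12)
I = 4.0556 + 3.9646 = 8.0202
F = (S − I)·e^(rT) = (303.94 − 8.0202) · e^(0.0681·24/12)
= 295.9198 · e^0.136200 = 295.9198 × 1.145911 = £339.10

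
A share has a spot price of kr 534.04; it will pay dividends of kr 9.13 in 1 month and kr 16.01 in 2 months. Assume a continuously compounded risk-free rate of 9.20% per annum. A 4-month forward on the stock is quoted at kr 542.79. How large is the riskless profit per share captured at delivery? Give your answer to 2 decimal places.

PV(dividends) I = 9.13·e^(−0.0920·1/12) + 16.01·e^(−0.0920·2/12) = 24.8267
Fair forward F* = (S − I)·e^(rT) = (534.04 − 24.8267)·e^0.030667 = 509.2133 × 1.031142 = 525.0712
Market kr 542.79 > fair 525.0712: forward overpriced → cash-and-carry (borrow at r, buy the stock and collect the dividends, short the forward).
Profit at T = |F_mkt − F*| = |542.79 − 525.0712| = kr 17.72 per share

kr 17.72 per share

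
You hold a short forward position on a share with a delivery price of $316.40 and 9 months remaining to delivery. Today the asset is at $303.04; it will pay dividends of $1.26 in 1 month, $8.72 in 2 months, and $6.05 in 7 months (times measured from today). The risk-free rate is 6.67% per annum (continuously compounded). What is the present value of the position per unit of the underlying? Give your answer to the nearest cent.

PV(remaining dividends) I = 1.26·e^(−0.0667·1/12) + 8.72·e^(−0.0667·2/12) + 6.05·e^(−0.0667·7/12) = 15.6957
Current forward F = (S − I)·e^(rT) = (303.04 − 15.6957)·e^(0.0667·9/12) = 287.3443 × 1.051297 = 302.0842
Value (long) = (F − K)·e^(−rT) = (302.0842 − 316.40) × 0.951206 = -13.6173
Short position value = −(long value) = $13.62

$13.62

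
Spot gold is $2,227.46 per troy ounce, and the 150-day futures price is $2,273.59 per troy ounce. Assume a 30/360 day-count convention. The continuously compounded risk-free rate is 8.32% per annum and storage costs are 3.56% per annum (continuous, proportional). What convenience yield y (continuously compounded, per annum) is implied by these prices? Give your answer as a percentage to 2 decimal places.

F = S·e^((r+u−y)T) ⇒ (r+u−y) = ln(F/S)/T
ln(2273.59/2227.46) = 0.020498; /T ⇒ 0.049195
y = r + u − ln(F/S)/T = 0.0832 + 0.0356 − 0.049195 = 0.069605
y = 6.96%

6.96%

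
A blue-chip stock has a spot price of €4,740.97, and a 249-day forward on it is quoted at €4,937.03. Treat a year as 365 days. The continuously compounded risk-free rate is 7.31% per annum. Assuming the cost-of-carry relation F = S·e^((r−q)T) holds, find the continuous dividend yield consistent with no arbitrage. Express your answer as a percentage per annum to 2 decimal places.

1.37%

From F = S·e^((r−q)T): (r − q) = ln(F/S)/T
ln(4937.03/4740.97) = ln(1.041354) = 0.040522
(r − q) = 0.040522 / (249/365) = 0.059400
q = r − ln(F/S)/T = 0.0731 − 0.059400 = 0.013700
q = 1.37%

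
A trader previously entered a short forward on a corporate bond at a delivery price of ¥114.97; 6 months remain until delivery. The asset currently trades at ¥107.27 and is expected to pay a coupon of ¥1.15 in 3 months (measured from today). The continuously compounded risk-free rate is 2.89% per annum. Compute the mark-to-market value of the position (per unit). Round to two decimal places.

PV(remaining coupons) I = 1.15·e^(−0.0289·3/12) = 1.1417
Current forward F = (S − I)·e^(rT) = (107.27 − 1.1417)·e^(0.0289·6/12) = 106.1283 × 1.014555 = 107.6730
Value (long) = (F − K)·e^(−rT) = (107.6730 − 114.97) × 0.985654 = -7.1923
Short position value = −(long value) = ¥7.19

¥7.19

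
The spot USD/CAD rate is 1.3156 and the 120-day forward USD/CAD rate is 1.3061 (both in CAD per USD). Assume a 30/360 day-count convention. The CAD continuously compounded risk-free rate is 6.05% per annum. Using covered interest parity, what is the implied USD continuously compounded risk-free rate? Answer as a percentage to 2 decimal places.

8.22%

F = S·e^((r_CAD − r_USD)T) ⇒ r_USD = r_CAD − ln(F/S)/T
ln(1.3061/1.3156) = -0.007247; /(120/360) = -0.021741
r_USD = 0.0605 + 0.021741 = 0.082241
r_USD = 8.22%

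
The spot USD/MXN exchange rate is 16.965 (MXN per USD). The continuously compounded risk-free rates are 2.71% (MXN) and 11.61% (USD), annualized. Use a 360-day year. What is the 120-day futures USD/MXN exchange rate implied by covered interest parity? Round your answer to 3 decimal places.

F = S·e^((r_MXN − r_USD)T) = 16.965 · e^((0.0271 − 0.1161) × 120/360)
= 16.965 · e^-0.029667 = 16.965 × 0.970769
F = 16.469 MXN per USD

16.469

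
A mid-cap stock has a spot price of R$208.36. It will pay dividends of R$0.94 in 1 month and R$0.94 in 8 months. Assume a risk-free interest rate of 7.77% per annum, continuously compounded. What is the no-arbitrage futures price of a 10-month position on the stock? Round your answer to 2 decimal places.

R$220.35

PV(dividends) I = 0.94·e^(−0.0777·1/12) + 0.94·e^(−0.0777·8/12)
I = 0.9339 + 0.8925 = 1.8264
F = (S − I)·e^(rT) = (208.36 − 1.8264) · e^(0.0777·10/12)
= 206.5336 · e^0.064750 = 206.5336 × 1.066892 = R$220.35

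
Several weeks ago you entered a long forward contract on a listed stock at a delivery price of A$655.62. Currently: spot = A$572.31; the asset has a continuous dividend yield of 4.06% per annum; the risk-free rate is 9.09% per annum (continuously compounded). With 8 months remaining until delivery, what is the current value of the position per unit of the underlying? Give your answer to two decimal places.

-A$60.04

Current fair forward for the remaining 8 months: F = S·e^((r − q)·T), (r − q) = 0.0909 − 0.0406 = 0.0503
F = 572.31 · e^(0.0503 × 8/12) = 572.31 × 1.034102 = 591.8269
Value of long forward = (F − K)·e^(−rT) = (591.8269 − 655.62) · e^(−0.0909·8/12)
= -63.7931 × 0.941200 = -60.04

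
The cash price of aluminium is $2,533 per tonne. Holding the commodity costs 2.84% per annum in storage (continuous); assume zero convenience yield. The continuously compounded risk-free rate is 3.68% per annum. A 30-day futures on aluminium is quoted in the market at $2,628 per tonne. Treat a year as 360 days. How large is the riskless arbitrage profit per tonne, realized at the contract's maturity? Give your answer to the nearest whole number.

Fair futures: F* = S·e^(carry·T), with carry = (r + u) = 0.0368 + 0.0284 = 0.0652
F* = 2533 · e^(0.0652 × 30/360) = 2533 · e^0.005433 = 2533 × 1.005448 = $2546.7998
Market $2628 > fair $2546.7998: forward overpriced → cash-and-carry (buy spot, short the forward).
At maturity, profit = |F_mkt − F*| = |2628 − 2546.7998| = $81 per tonne

$81 per tonne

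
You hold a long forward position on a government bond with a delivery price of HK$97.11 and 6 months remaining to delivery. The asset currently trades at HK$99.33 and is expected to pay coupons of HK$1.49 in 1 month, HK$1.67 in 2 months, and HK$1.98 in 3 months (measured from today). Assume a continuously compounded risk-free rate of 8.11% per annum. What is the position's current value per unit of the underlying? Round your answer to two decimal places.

PV(remaining coupons) I = 1.49·e^(−0.0811·1/12) + 1.67·e^(−0.0811·2/12) + 1.98·e^(−0.0811·3/12) = 5.0678
Current forward F = (S − I)·e^(rT) = (99.33 − 5.0678)·e^(0.0811·6/12) = 94.2622 × 1.041383 = 98.1631
Value (long) = (F − K)·e^(−rT) = (98.1631 − 97.11) × 0.960261 = 1.0113
Value = HK$1.01

HK$1.01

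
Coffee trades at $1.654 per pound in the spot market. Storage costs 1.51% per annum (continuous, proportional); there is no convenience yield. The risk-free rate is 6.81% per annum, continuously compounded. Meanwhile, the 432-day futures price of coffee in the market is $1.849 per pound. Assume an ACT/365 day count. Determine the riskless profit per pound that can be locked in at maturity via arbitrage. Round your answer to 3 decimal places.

$0.024 per pound

Fair futures: F* = S·e^(carry·T), with carry = (r + u) = 0.0681 + 0.0151 = 0.0832
F* = 1.654 · e^(0.0832 × 432/365) = 1.654 · e^0.098472 = 1.654 × 1.103484 = $1.8252
Market $1.849 > fair $1.8252: forward overpriced → cash-and-carry (buy spot, short the forward).
At maturity, profit = |F_mkt − F*| = |1.849 − 1.8252| = $0.024 per pound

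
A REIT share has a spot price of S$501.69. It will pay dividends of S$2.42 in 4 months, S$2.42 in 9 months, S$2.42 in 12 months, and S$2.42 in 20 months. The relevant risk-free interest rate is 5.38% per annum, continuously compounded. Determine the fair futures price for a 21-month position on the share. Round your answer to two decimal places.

S$541.10

PV(dividends) I = 2.42·e^(−0.0538·4/12) + 2.42·e^(−0.0538·9/12) + 2.42·e^(−0.0538·12/12) + 2.42·e^(−0.0538·20/12)
I = 2.3770 + 2.3243 + 2.2932 + 2.2125 = 9.2070
F = (S − I)·e^(rT) = (501.69 − 9.2070) · e^(0.0538·21/12)
= 492.4830 · e^0.094150 = 492.4830 × 1.098725 = S$541.10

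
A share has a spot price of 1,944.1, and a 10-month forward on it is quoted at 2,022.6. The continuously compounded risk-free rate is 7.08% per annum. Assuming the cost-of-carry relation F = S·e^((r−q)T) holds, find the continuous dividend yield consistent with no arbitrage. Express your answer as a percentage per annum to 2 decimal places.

From F = S·e^((r−q)T): (r − q) = ln(F/S)/T
ln(2022.6/1944.1) = ln(1.040379) = 0.039585
(r − q) = 0.039585 / (10/12) = 0.047502
q = r − ln(F/S)/T = 0.0708 − 0.047502 = 0.023298
q = 2.33%

2.33%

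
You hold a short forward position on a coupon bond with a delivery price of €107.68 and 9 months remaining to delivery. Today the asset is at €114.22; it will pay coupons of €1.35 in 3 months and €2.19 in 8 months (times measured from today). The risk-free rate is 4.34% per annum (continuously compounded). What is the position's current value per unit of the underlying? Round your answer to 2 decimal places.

PV(remaining coupons) I = 1.35·e^(−0.0434·3/12) + 2.19·e^(−0.0434·8/12) = 3.4630
Current forward F = (S − I)·e^(rT) = (114.22 − 3.4630)·e^(0.0434·9/12) = 110.7570 × 1.033086 = 114.4215
Value (long) = (F − K)·e^(−rT) = (114.4215 − 107.68) × 0.967974 = 6.5256
Short position value = −(long value) = -€6.53

-€6.53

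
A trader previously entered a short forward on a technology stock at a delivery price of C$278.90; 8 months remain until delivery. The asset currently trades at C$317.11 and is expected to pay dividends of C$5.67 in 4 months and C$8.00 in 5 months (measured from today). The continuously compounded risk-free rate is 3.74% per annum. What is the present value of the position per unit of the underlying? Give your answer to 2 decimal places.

PV(remaining dividends) I = 5.67·e^(−0.0374·4/12) + 8.00·e^(−0.0374·5/12) = 13.4761
Current forward F = (S − I)·e^(rT) = (317.11 − 13.4761)·e^(0.0374·8/12) = 303.6339 × 1.025247 = 311.2997
Value (long) = (F − K)·e^(−rT) = (311.2997 − 278.90) × 0.975375 = 31.6019
Short position value = −(long value) = -C$31.60

-C$31.60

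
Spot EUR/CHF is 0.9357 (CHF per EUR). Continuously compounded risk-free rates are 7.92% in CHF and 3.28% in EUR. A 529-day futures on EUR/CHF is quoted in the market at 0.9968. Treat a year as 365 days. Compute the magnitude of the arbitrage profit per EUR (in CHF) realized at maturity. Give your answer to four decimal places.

0.0040 per EUR (in CHF)

Fair futures: F* = S·e^(carry·T), with carry = (r_CHF − r_EUR) = 0.0792 − 0.0328 = 0.0464
F* = 0.9357 · e^(0.0464 × 529/365) = 0.9357 · e^0.067248 = 0.9357 × 1.069561 = 1.0008
Market 0.9968 < fair 1.0008: forward underpriced → reverse cash-and-carry (short spot, go long the forward).
At maturity, profit = |F_mkt − F*| = |0.9968 − 1.0008| = 0.0040 per EUR (in CHF)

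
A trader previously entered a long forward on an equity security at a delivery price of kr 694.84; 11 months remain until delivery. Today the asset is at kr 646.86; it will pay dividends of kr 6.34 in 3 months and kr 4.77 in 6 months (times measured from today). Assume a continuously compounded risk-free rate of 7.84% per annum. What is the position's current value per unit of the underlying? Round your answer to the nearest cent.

-kr 10.60

PV(remaining dividends) I = 6.34·e^(−0.0784·3/12) + 4.77·e^(−0.0784·6/12) = 10.8036
Current forward F = (S − I)·e^(rT) = (646.86 − 10.8036)·e^(0.0784·11/12) = 636.0564 × 1.074512 = 683.4502
Value (long) = (F − K)·e^(−rT) = (683.4502 − 694.84) × 0.930655 = -10.6000
Value = -kr 10.60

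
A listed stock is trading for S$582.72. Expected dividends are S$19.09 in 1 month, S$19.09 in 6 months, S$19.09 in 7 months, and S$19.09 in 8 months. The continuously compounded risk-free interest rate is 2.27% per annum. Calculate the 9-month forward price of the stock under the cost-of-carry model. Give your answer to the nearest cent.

PV(dividends) I = 19.09·e^(−0.0227·1/12) + 19.09·e^(−0.0227·6/12) + 19.09·e^(−0.0227·7/12) + 19.09·e^(−0.0227·8/12)
I = 19.0539 + 18.8746 + 18.8389 + 18.8033 = 75.5707
F = (S − I)·e^(rT) = (582.72 − 75.5707) · e^(0.0227·9/12)
= 507.1493 · e^0.017025 = 507.1493 × 1.017171 = S$515.86

S$515.86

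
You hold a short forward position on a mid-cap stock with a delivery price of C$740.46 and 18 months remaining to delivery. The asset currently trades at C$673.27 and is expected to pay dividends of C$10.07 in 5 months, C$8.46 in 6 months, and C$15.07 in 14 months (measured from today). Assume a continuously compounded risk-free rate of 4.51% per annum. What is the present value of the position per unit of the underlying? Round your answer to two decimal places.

PV(remaining dividends) I = 10.07·e^(−0.0451·5/12) + 8.46·e^(−0.0451·6/12) + 15.07·e^(−0.0451·14/12) = 32.4515
Current forward F = (S − I)·e^(rT) = (673.27 − 32.4515)·e^(0.0451·18/12) = 640.8185 × 1.069991 = 685.6700
Value (long) = (F − K)·e^(−rT) = (685.6700 − 740.46) × 0.934588 = -51.2061
Short position value = −(long value) = C$51.21

C$51.21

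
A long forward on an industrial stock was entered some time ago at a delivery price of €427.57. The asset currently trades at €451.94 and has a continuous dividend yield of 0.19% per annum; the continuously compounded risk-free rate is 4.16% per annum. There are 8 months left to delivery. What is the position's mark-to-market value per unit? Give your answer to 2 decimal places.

Current fair forward for the remaining 8 months: F = S·e^((r − q)·T), (r − q) = 0.0416 − 0.0019 = 0.0397
F = 451.94 · e^(0.0397 × 8/12) = 451.94 × 1.026820 = 464.0610
Value of long forward = (F − K)·e^(−rT) = (464.0610 − 427.57) · e^(−0.0416·8/12)
= 36.4910 × 0.972648 = 35.49

€35.49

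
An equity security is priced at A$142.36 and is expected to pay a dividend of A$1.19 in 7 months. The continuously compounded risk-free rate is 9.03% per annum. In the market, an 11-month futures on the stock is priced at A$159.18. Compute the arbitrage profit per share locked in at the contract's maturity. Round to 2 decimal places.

A$5.76 per share

PV(dividends) I = 1.19·e^(−0.0903·7/12) = 1.1289
Fair futures F* = (S − I)·e^(rT) = (142.36 − 1.1289)·e^0.082775 = 141.2311 × 1.086297 = 153.4189
Market A$159.18 > fair 153.4189: forward overpriced → cash-and-carry (borrow at r, buy the stock and collect the dividends, short the forward).
Profit at T = |F_mkt − F*| = |159.18 − 153.4189| = A$5.76 per share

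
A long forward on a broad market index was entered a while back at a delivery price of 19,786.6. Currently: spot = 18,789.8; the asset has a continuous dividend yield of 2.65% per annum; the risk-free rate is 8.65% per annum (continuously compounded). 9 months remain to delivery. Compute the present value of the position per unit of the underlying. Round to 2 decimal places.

Current fair forward for the remaining 9 months: F = S·e^((r − q)·T), (r − q) = 0.0865 − 0.0265 = 0.0600
F = 18789.8 · e^(0.0600 × 9/12) = 18789.8 × 1.04602786 = 19654.6543
Value of long forward = (F − K)·e^(−rT) = (19654.6543 − 19786.6) · e^(−0.0865·9/12)
= -131.9457 × 0.93718460 = -123.66

-123.66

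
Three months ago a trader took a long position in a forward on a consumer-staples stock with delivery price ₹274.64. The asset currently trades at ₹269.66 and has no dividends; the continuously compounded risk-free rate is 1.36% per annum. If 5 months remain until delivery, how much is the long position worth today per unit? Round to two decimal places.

-₹3.43

Current fair forward for the remaining 5 months: F = S·e^(r·T), r = 0.0136
F = 269.66 · e^(0.0136 × 5/12) = 269.66 × 1.005683 = 271.1925
Value of long forward = (F − K)·e^(−rT) = (271.1925 − 274.64) · e^(−0.0136·5/12)
= -3.4475 × 0.994349 = -3.43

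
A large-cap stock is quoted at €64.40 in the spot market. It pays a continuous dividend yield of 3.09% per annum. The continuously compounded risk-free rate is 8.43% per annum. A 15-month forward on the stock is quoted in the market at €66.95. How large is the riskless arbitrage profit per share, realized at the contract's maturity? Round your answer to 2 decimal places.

€1.90 per share

Fair forward: F* = S·e^(carry·T), with carry = (r − q) = 0.0843 − 0.0309 = 0.0534
F* = 64.40 · e^(0.0534 × 15/12) = 64.40 · e^0.066750 = 64.40 × 1.069028 = €68.8454
Market €66.95 < fair €68.8454: forward underpriced → reverse cash-and-carry (short spot, go long the forward).
At maturity, profit = |F_mkt − F*| = |66.95 − 68.8454| = €1.90 per share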